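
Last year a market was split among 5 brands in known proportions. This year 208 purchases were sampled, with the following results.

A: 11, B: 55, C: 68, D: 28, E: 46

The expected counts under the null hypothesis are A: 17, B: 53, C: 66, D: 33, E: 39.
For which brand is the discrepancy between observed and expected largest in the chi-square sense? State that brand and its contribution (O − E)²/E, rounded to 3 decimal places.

A, 2.118

cat         O        E   (O−E)²/E
A          11       17     2.1176
B          55       53     0.0755
C          68       66     0.0606
D          28       33     0.7576
E          46       39     1.2564
The largest term is for A: 2.118.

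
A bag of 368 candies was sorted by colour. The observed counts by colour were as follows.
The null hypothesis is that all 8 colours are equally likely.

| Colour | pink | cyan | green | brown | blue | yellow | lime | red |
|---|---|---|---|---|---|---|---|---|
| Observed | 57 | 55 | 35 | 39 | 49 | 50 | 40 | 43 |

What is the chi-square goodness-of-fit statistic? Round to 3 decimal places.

9.609

Expected count for each of the 8 categories: 368/8 = 46.
pink: (57 − 46)²/46 = 121/46 = 2.6304
cyan: (55 − 46)²/46 = 81/46 = 1.7609
green: (35 − 46)²/46 = 121/46 = 2.6304
brown: (39 − 46)²/46 = 49/46 = 1.0652
blue: (49 − 46)²/46 = 9/46 = 0.1957
yellow: (50 − 46)²/46 = 16/46 = 0.3478
lime: (40 − 46)²/46 = 36/46 = 0.7826
red: (43 − 46)²/46 = 9/46 = 0.1957
Sum = 9.609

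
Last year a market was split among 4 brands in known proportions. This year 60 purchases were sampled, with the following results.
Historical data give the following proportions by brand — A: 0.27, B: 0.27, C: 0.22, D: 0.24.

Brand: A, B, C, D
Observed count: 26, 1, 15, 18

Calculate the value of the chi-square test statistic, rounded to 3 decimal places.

21.336

Expected counts E_i = n·p_i: 60×0.27 = 16.2, 60×0.27 = 16.2, 60×0.22 = 13.2, 60×0.24 = 14.4.
cat         O        E   (O−E)²/E
A          26     16.2     5.9284
B           1     16.2    14.2617
C          15     13.2     0.2455
D          18     14.4     0.9000
Sum = 21.336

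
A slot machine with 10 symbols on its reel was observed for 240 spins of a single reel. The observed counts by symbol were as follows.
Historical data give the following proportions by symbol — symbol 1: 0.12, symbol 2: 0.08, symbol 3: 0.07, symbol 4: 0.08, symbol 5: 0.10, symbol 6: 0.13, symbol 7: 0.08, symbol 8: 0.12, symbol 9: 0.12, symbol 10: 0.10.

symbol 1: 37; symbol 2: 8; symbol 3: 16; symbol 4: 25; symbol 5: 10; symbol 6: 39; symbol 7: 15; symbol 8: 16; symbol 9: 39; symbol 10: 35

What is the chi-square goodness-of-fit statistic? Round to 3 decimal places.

Expected counts E_i = n·p_i: 240×0.12 = 28.8, 240×0.08 = 19.2, 240×0.07 = 16.8, 240×0.08 = 19.2, 240×0.10 = 24, 240×0.13 = 31.2, 240×0.08 = 19.2, 240×0.12 = 28.8, 240×0.12 = 28.8, 240×0.10 = 24.
cat            O        E   (O−E)²/E
symbol 1      37     28.8     2.3347
symbol 2       8     19.2     6.5333
symbol 3      16     16.8     0.0381
symbol 4      25     19.2     1.7521
symbol 5      10       24     8.1667
symbol 6      39     31.2     1.9500
symbol 7      15     19.2     0.9188
symbol 8      16     28.8     5.6889
symbol 9      39     28.8     3.6125
symbol 10     35       24     5.0417
Sum = 36.037

36.037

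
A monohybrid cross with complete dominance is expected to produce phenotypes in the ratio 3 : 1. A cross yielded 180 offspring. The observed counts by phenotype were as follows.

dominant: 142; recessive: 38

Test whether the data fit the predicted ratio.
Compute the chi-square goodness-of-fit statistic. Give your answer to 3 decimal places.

1.452

Ratio total = 4. Expected counts: 180×3/4 = 135, 180×1/4 = 45.
cat            O        E   (O−E)²/E
dominant     142      135     0.3630
recessive     38       45     1.0889
Sum = 1.452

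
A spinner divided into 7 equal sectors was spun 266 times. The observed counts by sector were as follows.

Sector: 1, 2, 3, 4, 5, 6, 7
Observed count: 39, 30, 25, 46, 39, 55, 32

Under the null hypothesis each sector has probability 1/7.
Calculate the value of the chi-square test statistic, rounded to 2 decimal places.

Under H₀ each category has probability 1/7, so each expected count is 266/7 = 38.
cat         O        E   (O−E)²/E
1          39       38      0.026
2          30       38      1.684
3          25       38      4.447
4          46       38      1.684
5          39       38      0.026
6          55       38      7.605
7          32       38      0.947
Sum = 16.42

16.42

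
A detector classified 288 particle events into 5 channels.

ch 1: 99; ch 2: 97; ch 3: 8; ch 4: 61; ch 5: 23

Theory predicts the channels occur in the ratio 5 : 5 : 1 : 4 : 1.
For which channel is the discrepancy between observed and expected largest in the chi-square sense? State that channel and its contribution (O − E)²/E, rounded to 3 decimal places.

Ratio total = 16. Expected counts: 288×5/16 = 90, 288×5/16 = 90, 288×1/16 = 18, 288×4/16 = 72, 288×1/16 = 18.
cat         O        E   (O−E)²/E
ch 1       99       90     0.9000
ch 2       97       90     0.5444
ch 3        8       18     5.5556
ch 4       61       72     1.6806
ch 5       23       18     1.3889
The largest term is for ch 3: 5.556.

ch 3, 5.556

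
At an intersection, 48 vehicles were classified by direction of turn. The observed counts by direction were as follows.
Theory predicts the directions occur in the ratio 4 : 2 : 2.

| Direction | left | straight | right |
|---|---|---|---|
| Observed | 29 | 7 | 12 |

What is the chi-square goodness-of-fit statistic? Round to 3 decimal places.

Ratio total = 8. Expected counts: 48×4/8 = 24, 48×2/8 = 12, 48×2/8 = 12.
left: (29 − 24)²/24 = 25/24 = 1.0417
straight: (7 − 12)²/12 = 25/12 = 2.0833
right: (12 − 12)²/12 = 0/12 = 0.0000
Sum = 3.125

3.125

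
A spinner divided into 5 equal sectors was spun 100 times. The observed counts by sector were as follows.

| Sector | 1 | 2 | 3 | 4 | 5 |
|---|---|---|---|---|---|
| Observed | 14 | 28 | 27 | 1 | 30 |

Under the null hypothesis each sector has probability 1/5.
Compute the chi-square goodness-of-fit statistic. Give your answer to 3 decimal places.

30.500

Expected count for each of the 5 categories: 100/5 = 20.
cat         O        E   (O−E)²/E
1          14       20     1.8000
2          28       20     3.2000
3          27       20     2.4500
4           1       20    18.0500
5          30       20     5.0000
Sum = 30.500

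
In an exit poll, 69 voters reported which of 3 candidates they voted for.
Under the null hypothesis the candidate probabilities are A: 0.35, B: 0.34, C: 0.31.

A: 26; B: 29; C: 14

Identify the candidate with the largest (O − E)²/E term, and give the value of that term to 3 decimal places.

C, 2.553

Expected counts E_i = n·p_i: 69×0.35 = 24.15, 69×0.34 = 23.46, 69×0.31 = 21.39.
χ² = (26−24.15)²/24.15 + (29−23.46)²/23.46 + (14−21.39)²/21.39
   = 0.1417 + 1.3083 + 2.5532
The largest term is for C: 2.553.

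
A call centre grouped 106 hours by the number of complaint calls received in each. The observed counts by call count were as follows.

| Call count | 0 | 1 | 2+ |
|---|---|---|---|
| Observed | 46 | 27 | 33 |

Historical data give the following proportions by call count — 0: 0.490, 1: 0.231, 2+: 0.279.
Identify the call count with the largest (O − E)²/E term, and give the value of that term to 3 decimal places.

0, 0.679

Expected counts E_i = n·p_i: 106×0.490 = 51.94, 106×0.231 = 24.486, 106×0.279 = 29.574.
0: (46 − 51.94)²/51.94 = 35.2836/51.94 = 0.6793
1: (27 − 24.486)²/24.486 = 6.320196/24.486 = 0.2581
2+: (33 − 29.574)²/29.574 = 11.737476/29.574 = 0.3969
The largest term is for 0: 0.679.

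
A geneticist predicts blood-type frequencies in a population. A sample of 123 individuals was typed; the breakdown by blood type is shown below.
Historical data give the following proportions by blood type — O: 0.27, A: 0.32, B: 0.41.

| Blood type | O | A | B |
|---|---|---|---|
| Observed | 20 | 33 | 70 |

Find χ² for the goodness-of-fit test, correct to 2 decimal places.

13.88

Expected counts E_i = n·p_i: 123×0.27 = 33.21, 123×0.32 = 39.36, 123×0.41 = 50.43.
χ² = (20−33.21)²/33.21 + (33−39.36)²/39.36 + (70−50.43)²/50.43
   = 5.255 + 1.028 + 7.594
Sum = 13.88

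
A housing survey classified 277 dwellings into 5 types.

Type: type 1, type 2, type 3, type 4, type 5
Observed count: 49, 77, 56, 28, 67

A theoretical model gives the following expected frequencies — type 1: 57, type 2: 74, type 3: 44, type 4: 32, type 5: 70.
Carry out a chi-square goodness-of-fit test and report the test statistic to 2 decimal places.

5.15

type 1: (49 − 57)²/57 = 64/57 = 1.123
type 2: (77 − 74)²/74 = 9/74 = 0.122
type 3: (56 − 44)²/44 = 144/44 = 3.273
type 4: (28 − 32)²/32 = 16/32 = 0.500
type 5: (67 − 70)²/70 = 9/70 = 0.129
Sum = 5.15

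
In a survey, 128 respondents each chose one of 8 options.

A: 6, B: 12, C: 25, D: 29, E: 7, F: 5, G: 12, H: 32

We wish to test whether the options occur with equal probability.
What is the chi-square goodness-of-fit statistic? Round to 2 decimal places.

52.50

Under H₀ each category has probability 1/8, so each expected count is 128/8 = 16.
χ² = (6−16)²/16 + (12−16)²/16 + (25−16)²/16 + (29−16)²/16 + (7−16)²/16 + (5−16)²/16 + (12−16)²/16 + (32−16)²/16
   = 6.250 + 1.000 + 5.063 + 10.563 + 5.063 + 7.563 + 1.000 + 16.000
Sum = 52.50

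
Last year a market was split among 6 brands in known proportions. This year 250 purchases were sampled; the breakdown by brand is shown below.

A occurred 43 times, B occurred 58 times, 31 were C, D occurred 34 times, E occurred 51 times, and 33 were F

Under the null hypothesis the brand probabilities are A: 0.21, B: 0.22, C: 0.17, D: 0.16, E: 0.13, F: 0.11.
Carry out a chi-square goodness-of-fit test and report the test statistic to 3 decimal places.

17.525

Expected counts E_i = n·p_i: 250×0.21 = 52.5, 250×0.22 = 55, 250×0.17 = 42.5, 250×0.16 = 40, 250×0.13 = 32.5, 250×0.11 = 27.5.
A: (43 − 52.5)²/52.5 = 90.25/52.5 = 1.7190
B: (58 − 55)²/55 = 9/55 = 0.1636
C: (31 − 42.5)²/42.5 = 132.25/42.5 = 3.1118
D: (34 − 40)²/40 = 36/40 = 0.9000
E: (51 − 32.5)²/32.5 = 342.25/32.5 = 10.5308
F: (33 − 27.5)²/27.5 = 30.25/27.5 = 1.1000
Sum = 17.525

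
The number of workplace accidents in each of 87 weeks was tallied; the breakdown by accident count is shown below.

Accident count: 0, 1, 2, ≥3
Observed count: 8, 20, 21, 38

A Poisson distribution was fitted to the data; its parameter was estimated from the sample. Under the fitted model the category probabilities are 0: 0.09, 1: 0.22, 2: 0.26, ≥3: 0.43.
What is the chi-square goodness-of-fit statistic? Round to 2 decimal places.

Expected counts E_i = n·p_i: 87×0.09 = 7.83, 87×0.22 = 19.14, 87×0.26 = 22.62, 87×0.43 = 37.41.
cat         O        E   (O−E)²/E
0           8     7.83      0.004
1          20    19.14      0.039
2          21    22.62      0.116
≥3         38    37.41      0.009
Sum = 0.17

0.17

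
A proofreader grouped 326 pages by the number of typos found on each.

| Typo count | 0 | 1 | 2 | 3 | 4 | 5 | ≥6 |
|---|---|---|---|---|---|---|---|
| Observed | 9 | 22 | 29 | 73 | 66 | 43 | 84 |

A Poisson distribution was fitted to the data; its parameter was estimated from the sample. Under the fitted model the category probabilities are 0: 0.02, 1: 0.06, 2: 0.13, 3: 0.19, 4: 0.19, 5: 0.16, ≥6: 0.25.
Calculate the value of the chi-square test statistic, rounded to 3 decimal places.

Expected counts E_i = n·p_i: 326×0.02 = 6.52, 326×0.06 = 19.56, 326×0.13 = 42.38, 326×0.19 = 61.94, 326×0.19 = 61.94, 326×0.16 = 52.16, 326×0.25 = 81.5.
0: (9 − 6.52)²/6.52 = 6.1504/6.52 = 0.9433
1: (22 − 19.56)²/19.56 = 5.9536/19.56 = 0.3044
2: (29 − 42.38)²/42.38 = 179.0244/42.38 = 4.2243
3: (73 − 61.94)²/61.94 = 122.3236/61.94 = 1.9749
4: (66 − 61.94)²/61.94 = 16.4836/61.94 = 0.2661
5: (43 − 52.16)²/52.16 = 83.9056/52.16 = 1.6086
≥6: (84 − 81.5)²/81.5 = 6.25/81.5 = 0.0767
Sum = 9.398

9.398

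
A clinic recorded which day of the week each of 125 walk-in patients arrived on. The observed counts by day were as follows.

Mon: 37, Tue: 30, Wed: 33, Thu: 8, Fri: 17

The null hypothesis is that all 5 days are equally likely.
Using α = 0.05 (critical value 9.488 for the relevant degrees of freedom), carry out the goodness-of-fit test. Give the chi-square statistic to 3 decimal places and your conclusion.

23.440; reject

Under H₀ each category has probability 1/5, so each expected count is 125/5 = 25.
χ² = (37−25)²/25 + (30−25)²/25 + (33−25)²/25 + (8−25)²/25 + (17−25)²/25
   = 5.7600 + 1.0000 + 2.5600 + 11.5600 + 2.5600
Sum = 23.440
df = 4. Since 23.440 > 9.488, we reject H₀.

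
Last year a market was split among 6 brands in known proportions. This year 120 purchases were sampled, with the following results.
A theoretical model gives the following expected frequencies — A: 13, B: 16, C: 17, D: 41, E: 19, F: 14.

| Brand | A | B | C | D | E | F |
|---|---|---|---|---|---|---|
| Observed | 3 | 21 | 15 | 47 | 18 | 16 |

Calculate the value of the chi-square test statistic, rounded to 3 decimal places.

10.706

cat         O        E   (O−E)²/E
A           3       13     7.6923
B          21       16     1.5625
C          15       17     0.2353
D          47       41     0.8780
E          18       19     0.0526
F          16       14     0.2857
Sum = 10.706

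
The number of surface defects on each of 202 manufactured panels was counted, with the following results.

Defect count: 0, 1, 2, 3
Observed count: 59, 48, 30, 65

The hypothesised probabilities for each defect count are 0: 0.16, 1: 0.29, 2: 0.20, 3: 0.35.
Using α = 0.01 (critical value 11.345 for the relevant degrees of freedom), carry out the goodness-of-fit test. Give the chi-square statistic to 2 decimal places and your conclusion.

27.07; reject

Expected counts E_i = n·p_i: 202×0.16 = 32.32, 202×0.29 = 58.58, 202×0.20 = 40.4, 202×0.35 = 70.7.
0: (59 − 32.32)²/32.32 = 711.8224/32.32 = 22.024
1: (48 − 58.58)²/58.58 = 111.9364/58.58 = 1.911
2: (30 − 40.4)²/40.4 = 108.16/40.4 = 2.677
3: (65 − 70.7)²/70.7 = 32.49/70.7 = 0.460
Sum = 27.07
df = 3. Since 27.07 > 11.345, we reject H₀.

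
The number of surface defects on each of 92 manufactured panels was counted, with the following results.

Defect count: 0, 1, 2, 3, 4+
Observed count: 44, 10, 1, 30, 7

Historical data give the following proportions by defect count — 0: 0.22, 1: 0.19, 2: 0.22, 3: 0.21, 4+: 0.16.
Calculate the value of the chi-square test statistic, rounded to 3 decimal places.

59.335

Expected counts E_i = n·p_i: 92×0.22 = 20.24, 92×0.19 = 17.48, 92×0.22 = 20.24, 92×0.21 = 19.32, 92×0.16 = 14.72.
χ² = (44−20.24)²/20.24 + (10−17.48)²/17.48 + (1−20.24)²/20.24 + (30−19.32)²/19.32 + (7−14.72)²/14.72
   = 27.8922 + 3.2008 + 18.2894 + 5.9039 + 4.0488
Sum = 59.335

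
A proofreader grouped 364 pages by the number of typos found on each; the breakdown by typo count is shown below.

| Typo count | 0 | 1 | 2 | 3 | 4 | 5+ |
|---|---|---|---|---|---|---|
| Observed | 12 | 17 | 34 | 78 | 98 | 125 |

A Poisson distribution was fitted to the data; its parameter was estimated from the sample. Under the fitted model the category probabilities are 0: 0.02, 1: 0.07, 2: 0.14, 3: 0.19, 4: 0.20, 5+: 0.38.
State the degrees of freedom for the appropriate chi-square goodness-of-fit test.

There are k = 6 categories and 1 parameter estimated from the data, so df = 6 − 1 − 1 = 4.

4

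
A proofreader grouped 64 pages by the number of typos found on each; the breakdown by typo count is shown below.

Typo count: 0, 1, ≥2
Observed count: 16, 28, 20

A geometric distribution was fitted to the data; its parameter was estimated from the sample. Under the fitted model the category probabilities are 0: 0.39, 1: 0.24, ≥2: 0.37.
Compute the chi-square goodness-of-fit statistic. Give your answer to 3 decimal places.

14.190

Expected counts E_i = n·p_i: 64×0.39 = 24.96, 64×0.24 = 15.36, 64×0.37 = 23.68.
cat         O        E   (O−E)²/E
0          16    24.96     3.2164
1          28    15.36    10.4017
≥2         20    23.68     0.5719
Sum = 14.190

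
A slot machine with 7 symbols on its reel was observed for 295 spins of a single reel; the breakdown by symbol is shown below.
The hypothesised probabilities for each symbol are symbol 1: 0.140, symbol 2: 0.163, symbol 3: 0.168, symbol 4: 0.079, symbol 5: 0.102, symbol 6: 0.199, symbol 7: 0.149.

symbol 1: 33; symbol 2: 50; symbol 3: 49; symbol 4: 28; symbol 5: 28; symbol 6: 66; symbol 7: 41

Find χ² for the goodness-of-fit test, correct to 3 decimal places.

Expected counts E_i = n·p_i: 295×0.140 = 41.3, 295×0.163 = 48.085, 295×0.168 = 49.56, 295×0.079 = 23.305, 295×0.102 = 30.09, 295×0.199 = 58.705, 295×0.149 = 43.955.
cat           O        E   (O−E)²/E
symbol 1     33     41.3     1.6680
symbol 2     50   48.085     0.0763
symbol 3     49    49.56     0.0063
symbol 4     28   23.305     0.9458
symbol 5     28    30.09     0.1452
symbol 6     66   58.705     0.9065
symbol 7     41   43.955     0.1987
Sum = 3.947

3.947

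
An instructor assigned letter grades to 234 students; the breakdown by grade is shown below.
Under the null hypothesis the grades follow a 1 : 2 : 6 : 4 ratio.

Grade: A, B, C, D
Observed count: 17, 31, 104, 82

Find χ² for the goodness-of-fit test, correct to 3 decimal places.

2.287

Ratio total = 13. Expected counts: 234×1/13 = 18, 234×2/13 = 36, 234×6/13 = 108, 234×4/13 = 72.
A: (17 − 18)²/18 = 1/18 = 0.0556
B: (31 − 36)²/36 = 25/36 = 0.6944
C: (104 − 108)²/108 = 16/108 = 0.1481
D: (82 − 72)²/72 = 100/72 = 1.3889
Sum = 2.287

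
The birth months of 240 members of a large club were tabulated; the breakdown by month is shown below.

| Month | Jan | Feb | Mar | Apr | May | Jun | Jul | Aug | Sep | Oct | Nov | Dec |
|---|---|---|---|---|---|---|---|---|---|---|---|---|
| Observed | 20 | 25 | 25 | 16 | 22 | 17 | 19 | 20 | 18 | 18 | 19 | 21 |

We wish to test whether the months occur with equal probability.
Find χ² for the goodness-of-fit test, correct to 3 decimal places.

Under H₀ each category has probability 1/12, so each expected count is 240/12 = 20.
cat         O        E   (O−E)²/E
Jan        20       20     0.0000
Feb        25       20     1.2500
Mar        25       20     1.2500
Apr        16       20     0.8000
May        22       20     0.2000
Jun        17       20     0.4500
Jul        19       20     0.0500
Aug        20       20     0.0000
Sep        18       20     0.2000
Oct        18       20     0.2000
Nov        19       20     0.0500
Dec        21       20     0.0500
Sum = 4.500

4.500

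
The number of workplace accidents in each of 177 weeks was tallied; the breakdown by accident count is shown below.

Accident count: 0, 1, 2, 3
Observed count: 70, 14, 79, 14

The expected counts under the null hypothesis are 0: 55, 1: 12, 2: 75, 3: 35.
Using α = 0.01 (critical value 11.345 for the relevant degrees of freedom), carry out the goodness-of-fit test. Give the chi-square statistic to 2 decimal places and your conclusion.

0: (70 − 55)²/55 = 225/55 = 4.091
1: (14 − 12)²/12 = 4/12 = 0.333
2: (79 − 75)²/75 = 16/75 = 0.213
3: (14 − 35)²/35 = 441/35 = 12.600
Sum = 17.24
df = 3. Since 17.24 > 11.345, we reject H₀.

17.24; reject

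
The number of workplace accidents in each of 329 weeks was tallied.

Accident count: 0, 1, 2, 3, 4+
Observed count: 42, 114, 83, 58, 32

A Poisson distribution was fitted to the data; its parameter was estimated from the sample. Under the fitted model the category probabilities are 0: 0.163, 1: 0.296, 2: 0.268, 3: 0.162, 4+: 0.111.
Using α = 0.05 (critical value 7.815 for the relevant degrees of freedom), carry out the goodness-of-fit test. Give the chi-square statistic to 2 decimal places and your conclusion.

6.63; do not reject

Expected counts E_i = n·p_i: 329×0.163 = 53.627, 329×0.296 = 97.384, 329×0.268 = 88.172, 329×0.162 = 53.298, 329×0.111 = 36.519.
χ² = (42−53.627)²/53.627 + (114−97.384)²/97.384 + (83−88.172)²/88.172 + (58−53.298)²/53.298 + (32−36.519)²/36.519
   = 2.521 + 2.835 + 0.303 + 0.415 + 0.559
Sum = 6.63
df = 3. Since 6.63 < 7.815, we do not reject H₀.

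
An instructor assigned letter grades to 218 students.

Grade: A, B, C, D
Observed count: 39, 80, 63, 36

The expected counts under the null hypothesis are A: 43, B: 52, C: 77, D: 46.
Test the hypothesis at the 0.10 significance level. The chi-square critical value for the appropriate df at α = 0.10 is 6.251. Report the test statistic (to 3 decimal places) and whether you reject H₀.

A: (39 − 43)²/43 = 16/43 = 0.3721
B: (80 − 52)²/52 = 784/52 = 15.0769
C: (63 − 77)²/77 = 196/77 = 2.5455
D: (36 − 46)²/46 = 100/46 = 2.1739
Sum = 20.168
df = 3. Since 20.168 > 6.251, we reject H₀.

20.168; reject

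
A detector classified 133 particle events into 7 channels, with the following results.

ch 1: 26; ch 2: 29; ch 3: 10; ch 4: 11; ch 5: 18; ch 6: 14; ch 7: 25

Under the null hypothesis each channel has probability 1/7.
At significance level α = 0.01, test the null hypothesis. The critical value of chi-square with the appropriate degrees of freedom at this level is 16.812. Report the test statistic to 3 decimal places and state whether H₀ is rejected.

Under H₀ each category has probability 1/7, so each expected count is 133/7 = 19.
cat         O        E   (O−E)²/E
ch 1       26       19     2.5789
ch 2       29       19     5.2632
ch 3       10       19     4.2632
ch 4       11       19     3.3684
ch 5       18       19     0.0526
ch 6       14       19     1.3158
ch 7       25       19     1.8947
Sum = 18.737
df = 6. Since 18.737 > 16.812, we reject H₀.

18.737; reject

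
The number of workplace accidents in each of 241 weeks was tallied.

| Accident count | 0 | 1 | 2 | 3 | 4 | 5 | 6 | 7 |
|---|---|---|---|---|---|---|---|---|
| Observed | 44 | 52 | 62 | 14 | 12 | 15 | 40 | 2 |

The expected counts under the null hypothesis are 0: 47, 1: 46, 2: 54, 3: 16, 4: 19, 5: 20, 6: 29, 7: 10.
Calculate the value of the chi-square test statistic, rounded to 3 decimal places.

16.811

0: (44 − 47)²/47 = 9/47 = 0.1915
1: (52 − 46)²/46 = 36/46 = 0.7826
2: (62 − 54)²/54 = 64/54 = 1.1852
3: (14 − 16)²/16 = 4/16 = 0.2500
4: (12 − 19)²/19 = 49/19 = 2.5789
5: (15 − 20)²/20 = 25/20 = 1.2500
6: (40 − 29)²/29 = 121/29 = 4.1724
7: (2 − 10)²/10 = 64/10 = 6.4000
Sum = 16.811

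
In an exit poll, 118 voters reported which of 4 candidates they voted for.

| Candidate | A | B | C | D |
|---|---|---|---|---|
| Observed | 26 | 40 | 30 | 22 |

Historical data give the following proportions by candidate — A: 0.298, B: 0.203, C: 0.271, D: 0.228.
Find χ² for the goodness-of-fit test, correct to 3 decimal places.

14.153

Expected counts E_i = n·p_i: 118×0.298 = 35.164, 118×0.203 = 23.954, 118×0.271 = 31.978, 118×0.228 = 26.904.
cat         O        E   (O−E)²/E
A          26   35.164     2.3882
B          40   23.954    10.7487
C          30   31.978     0.1223
D          22   26.904     0.8939
Sum = 14.153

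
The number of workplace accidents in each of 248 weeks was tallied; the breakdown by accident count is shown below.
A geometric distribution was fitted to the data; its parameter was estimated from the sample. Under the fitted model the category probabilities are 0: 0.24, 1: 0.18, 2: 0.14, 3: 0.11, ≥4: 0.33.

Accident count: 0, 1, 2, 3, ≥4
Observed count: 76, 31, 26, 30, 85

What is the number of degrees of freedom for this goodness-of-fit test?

3

There are k = 5 categories and 1 parameter estimated from the data, so df = 5 − 1 − 1 = 3.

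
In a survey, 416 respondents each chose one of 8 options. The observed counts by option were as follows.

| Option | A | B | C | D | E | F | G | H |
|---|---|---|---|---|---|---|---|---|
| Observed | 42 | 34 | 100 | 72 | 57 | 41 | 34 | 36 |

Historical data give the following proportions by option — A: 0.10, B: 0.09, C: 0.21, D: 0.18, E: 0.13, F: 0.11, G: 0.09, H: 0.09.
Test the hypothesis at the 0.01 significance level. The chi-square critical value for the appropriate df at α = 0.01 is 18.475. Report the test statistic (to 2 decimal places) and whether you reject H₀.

Expected counts E_i = n·p_i: 416×0.10 = 41.6, 416×0.09 = 37.44, 416×0.21 = 87.36, 416×0.18 = 74.88, 416×0.13 = 54.08, 416×0.11 = 45.76, 416×0.09 = 37.44, 416×0.09 = 37.44.
A: (42 − 41.6)²/41.6 = 0.16/41.6 = 0.004
B: (34 − 37.44)²/37.44 = 11.8336/37.44 = 0.316
C: (100 − 87.36)²/87.36 = 159.7696/87.36 = 1.829
D: (72 − 74.88)²/74.88 = 8.2944/74.88 = 0.111
E: (57 − 54.08)²/54.08 = 8.5264/54.08 = 0.158
F: (41 − 45.76)²/45.76 = 22.6576/45.76 = 0.495
G: (34 − 37.44)²/37.44 = 11.8336/37.44 = 0.316
H: (36 − 37.44)²/37.44 = 2.0736/37.44 = 0.055
Sum = 3.28
df = 7. Since 3.28 < 18.475, we do not reject H₀.

3.28; do not reject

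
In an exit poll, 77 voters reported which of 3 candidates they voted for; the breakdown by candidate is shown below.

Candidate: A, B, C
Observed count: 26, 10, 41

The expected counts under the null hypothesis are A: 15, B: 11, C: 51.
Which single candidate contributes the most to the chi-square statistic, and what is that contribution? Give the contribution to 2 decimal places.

A, 8.07

cat         O        E   (O−E)²/E
A          26       15      8.067
B          10       11      0.091
C          41       51      1.961
The largest term is for A: 8.07.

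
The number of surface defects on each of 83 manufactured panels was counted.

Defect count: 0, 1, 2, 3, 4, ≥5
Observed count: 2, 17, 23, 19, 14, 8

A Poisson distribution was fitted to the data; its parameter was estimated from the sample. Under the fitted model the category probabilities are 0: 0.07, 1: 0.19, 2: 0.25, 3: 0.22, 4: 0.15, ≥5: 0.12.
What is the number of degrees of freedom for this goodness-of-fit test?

4

There are k = 6 categories and 1 parameter estimated from the data, so df = 6 − 1 − 1 = 4.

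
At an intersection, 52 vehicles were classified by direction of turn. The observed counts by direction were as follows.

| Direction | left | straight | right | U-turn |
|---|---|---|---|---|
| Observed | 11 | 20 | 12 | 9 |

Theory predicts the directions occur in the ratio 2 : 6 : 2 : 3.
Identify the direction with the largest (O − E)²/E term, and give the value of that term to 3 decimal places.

right, 2.000

Ratio total = 13. Expected counts: 52×2/13 = 8, 52×6/13 = 24, 52×2/13 = 8, 52×3/13 = 12.
left: (11 − 8)²/8 = 9/8 = 1.1250
straight: (20 − 24)²/24 = 16/24 = 0.6667
right: (12 − 8)²/8 = 16/8 = 2.0000
U-turn: (9 − 12)²/12 = 9/12 = 0.7500
The largest term is for right: 2.000.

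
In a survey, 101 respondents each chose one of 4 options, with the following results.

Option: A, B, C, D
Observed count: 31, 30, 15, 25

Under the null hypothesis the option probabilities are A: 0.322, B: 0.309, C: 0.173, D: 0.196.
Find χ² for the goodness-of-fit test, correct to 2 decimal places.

1.84

Expected counts E_i = n·p_i: 101×0.322 = 32.522, 101×0.309 = 31.209, 101×0.173 = 17.473, 101×0.196 = 19.796.
χ² = (31−32.522)²/32.522 + (30−31.209)²/31.209 + (15−17.473)²/17.473 + (25−19.796)²/19.796
   = 0.071 + 0.047 + 0.350 + 1.368
Sum = 1.84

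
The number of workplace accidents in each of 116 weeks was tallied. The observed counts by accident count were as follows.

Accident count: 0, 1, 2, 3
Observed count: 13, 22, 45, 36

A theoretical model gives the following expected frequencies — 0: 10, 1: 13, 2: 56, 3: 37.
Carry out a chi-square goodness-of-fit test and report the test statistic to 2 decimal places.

9.32

cat         O        E   (O−E)²/E
0          13       10      0.900
1          22       13      6.231
2          45       56      2.161
3          36       37      0.027
Sum = 9.32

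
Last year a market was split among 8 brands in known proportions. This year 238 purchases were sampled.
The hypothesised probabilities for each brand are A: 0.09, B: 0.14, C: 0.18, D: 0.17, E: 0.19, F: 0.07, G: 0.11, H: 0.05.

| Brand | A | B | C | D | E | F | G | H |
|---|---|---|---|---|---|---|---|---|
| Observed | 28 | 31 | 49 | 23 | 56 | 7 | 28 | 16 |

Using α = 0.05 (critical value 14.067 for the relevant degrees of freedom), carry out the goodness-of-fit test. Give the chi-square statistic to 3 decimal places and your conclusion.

Expected counts E_i = n·p_i: 238×0.09 = 21.42, 238×0.14 = 33.32, 238×0.18 = 42.84, 238×0.17 = 40.46, 238×0.19 = 45.22, 238×0.07 = 16.66, 238×0.11 = 26.18, 238×0.05 = 11.9.
A: (28 − 21.42)²/21.42 = 43.2964/21.42 = 2.0213
B: (31 − 33.32)²/33.32 = 5.3824/33.32 = 0.1615
C: (49 − 42.84)²/42.84 = 37.9456/42.84 = 0.8858
D: (23 − 40.46)²/40.46 = 304.8516/40.46 = 7.5346
E: (56 − 45.22)²/45.22 = 116.2084/45.22 = 2.5698
F: (7 − 16.66)²/16.66 = 93.3156/16.66 = 5.6012
G: (28 − 26.18)²/26.18 = 3.3124/26.18 = 0.1265
H: (16 − 11.9)²/11.9 = 16.81/11.9 = 1.4126
Sum = 20.313
df = 7. Since 20.313 > 14.067, we reject H₀.

20.313; reject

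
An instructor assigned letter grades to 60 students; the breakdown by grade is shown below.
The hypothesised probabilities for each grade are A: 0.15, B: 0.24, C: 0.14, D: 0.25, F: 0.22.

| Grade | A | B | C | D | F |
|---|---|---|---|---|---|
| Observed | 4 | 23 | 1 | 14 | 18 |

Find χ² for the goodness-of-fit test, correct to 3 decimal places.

16.245

Expected counts E_i = n·p_i: 60×0.15 = 9, 60×0.24 = 14.4, 60×0.14 = 8.4, 60×0.25 = 15, 60×0.22 = 13.2.
cat         O        E   (O−E)²/E
A           4        9     2.7778
B          23     14.4     5.1361
C           1      8.4     6.5190
D          14       15     0.0667
F          18     13.2     1.7455
Sum = 16.245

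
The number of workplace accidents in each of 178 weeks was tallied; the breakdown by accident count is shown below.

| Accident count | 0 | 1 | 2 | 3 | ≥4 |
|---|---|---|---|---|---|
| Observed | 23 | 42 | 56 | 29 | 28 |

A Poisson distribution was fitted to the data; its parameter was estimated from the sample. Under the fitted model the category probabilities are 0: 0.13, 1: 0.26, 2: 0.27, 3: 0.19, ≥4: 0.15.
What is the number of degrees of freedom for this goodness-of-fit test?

3

There are k = 5 categories and 1 parameter estimated from the data, so df = 5 − 1 − 1 = 3.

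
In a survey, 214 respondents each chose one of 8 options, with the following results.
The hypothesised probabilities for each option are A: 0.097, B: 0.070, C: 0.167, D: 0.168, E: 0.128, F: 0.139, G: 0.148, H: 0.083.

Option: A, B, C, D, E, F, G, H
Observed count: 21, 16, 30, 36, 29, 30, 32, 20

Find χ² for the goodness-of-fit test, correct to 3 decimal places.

Expected counts E_i = n·p_i: 214×0.097 = 20.758, 214×0.070 = 14.98, 214×0.167 = 35.738, 214×0.168 = 35.952, 214×0.128 = 27.392, 214×0.139 = 29.746, 214×0.148 = 31.672, 214×0.083 = 17.762.
χ² = (21−20.758)²/20.758 + (16−14.98)²/14.98 + (30−35.738)²/35.738 + (36−35.952)²/35.952 + (29−27.392)²/27.392 + (30−29.746)²/29.746 + (32−31.672)²/31.672 + (20−17.762)²/17.762
   = 0.0028 + 0.0695 + 0.9213 + 0.0001 + 0.0944 + 0.0022 + 0.0034 + 0.2820
Sum = 1.376

1.376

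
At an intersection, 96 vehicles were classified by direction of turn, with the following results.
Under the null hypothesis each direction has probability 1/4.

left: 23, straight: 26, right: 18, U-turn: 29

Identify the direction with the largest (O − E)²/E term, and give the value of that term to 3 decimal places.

right, 1.500

Expected count for each of the 4 categories: 96/4 = 24.
χ² = (23−24)²/24 + (26−24)²/24 + (18−24)²/24 + (29−24)²/24
   = 0.0417 + 0.1667 + 1.5000 + 1.0417
The largest term is for right: 1.500.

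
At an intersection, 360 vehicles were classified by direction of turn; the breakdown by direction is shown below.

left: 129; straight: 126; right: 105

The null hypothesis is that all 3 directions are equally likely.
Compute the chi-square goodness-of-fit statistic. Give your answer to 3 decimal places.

Under H₀ each category has probability 1/3, so each expected count is 360/3 = 120.
left: (129 − 120)²/120 = 81/120 = 0.6750
straight: (126 − 120)²/120 = 36/120 = 0.3000
right: (105 − 120)²/120 = 225/120 = 1.8750
Sum = 2.850

2.850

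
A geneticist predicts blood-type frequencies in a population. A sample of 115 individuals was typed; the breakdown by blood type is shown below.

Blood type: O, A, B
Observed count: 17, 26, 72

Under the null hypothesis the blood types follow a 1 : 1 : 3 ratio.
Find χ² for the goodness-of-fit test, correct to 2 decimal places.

2.09

Ratio total = 5. Expected counts: 115×1/5 = 23, 115×1/5 = 23, 115×3/5 = 69.
χ² = (17−23)²/23 + (26−23)²/23 + (72−69)²/69
   = 1.565 + 0.391 + 0.130
Sum = 2.09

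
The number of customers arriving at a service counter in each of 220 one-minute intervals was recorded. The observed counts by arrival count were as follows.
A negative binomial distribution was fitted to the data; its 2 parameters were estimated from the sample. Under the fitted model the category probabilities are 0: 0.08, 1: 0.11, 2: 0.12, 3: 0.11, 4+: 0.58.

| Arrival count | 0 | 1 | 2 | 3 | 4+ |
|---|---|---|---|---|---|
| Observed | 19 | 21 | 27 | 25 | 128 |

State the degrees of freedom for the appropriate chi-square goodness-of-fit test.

2

There are k = 5 categories and 2 parameters estimated from the data, so df = 5 − 1 − 2 = 2.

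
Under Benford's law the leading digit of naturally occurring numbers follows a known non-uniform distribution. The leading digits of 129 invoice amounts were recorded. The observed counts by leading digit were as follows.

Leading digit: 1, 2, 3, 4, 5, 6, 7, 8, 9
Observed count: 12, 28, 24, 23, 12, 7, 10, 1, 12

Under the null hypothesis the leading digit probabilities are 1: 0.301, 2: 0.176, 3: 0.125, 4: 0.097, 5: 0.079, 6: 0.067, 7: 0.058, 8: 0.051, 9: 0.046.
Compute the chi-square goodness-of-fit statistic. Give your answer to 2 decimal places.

Expected counts E_i = n·p_i: 129×0.301 = 38.829, 129×0.176 = 22.704, 129×0.125 = 16.125, 129×0.097 = 12.513, 129×0.079 = 10.191, 129×0.067 = 8.643, 129×0.058 = 7.482, 129×0.051 = 6.579, 129×0.046 = 5.934.
1: (12 − 38.829)²/38.829 = 719.795241/38.829 = 18.538
2: (28 − 22.704)²/22.704 = 28.047616/22.704 = 1.235
3: (24 − 16.125)²/16.125 = 62.015625/16.125 = 3.846
4: (23 − 12.513)²/12.513 = 109.977169/12.513 = 8.789
5: (12 − 10.191)²/10.191 = 3.272481/10.191 = 0.321
6: (7 − 8.643)²/8.643 = 2.699449/8.643 = 0.312
7: (10 − 7.482)²/7.482 = 6.340324/7.482 = 0.847
8: (1 − 6.579)²/6.579 = 31.125241/6.579 = 4.731
9: (12 − 5.934)²/5.934 = 36.796356/5.934 = 6.201
Sum = 44.82

44.82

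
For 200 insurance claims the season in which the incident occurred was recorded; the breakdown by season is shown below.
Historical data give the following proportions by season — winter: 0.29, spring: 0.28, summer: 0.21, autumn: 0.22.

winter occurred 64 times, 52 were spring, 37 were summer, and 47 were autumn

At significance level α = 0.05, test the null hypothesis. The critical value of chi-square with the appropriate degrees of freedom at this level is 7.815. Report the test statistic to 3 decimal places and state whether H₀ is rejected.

1.706; do not reject

Expected counts E_i = n·p_i: 200×0.29 = 58, 200×0.28 = 56, 200×0.21 = 42, 200×0.22 = 44.
winter: (64 − 58)²/58 = 36/58 = 0.6207
spring: (52 − 56)²/56 = 16/56 = 0.2857
summer: (37 − 42)²/42 = 25/42 = 0.5952
autumn: (47 − 44)²/44 = 9/44 = 0.2045
Sum = 1.706
df = 3. Since 1.706 < 7.815, we do not reject H₀.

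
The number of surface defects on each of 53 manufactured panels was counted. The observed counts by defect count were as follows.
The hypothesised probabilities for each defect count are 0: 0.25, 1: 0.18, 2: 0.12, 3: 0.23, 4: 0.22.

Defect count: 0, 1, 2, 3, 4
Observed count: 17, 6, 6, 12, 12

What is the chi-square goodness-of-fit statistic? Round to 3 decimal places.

Expected counts E_i = n·p_i: 53×0.25 = 13.25, 53×0.18 = 9.54, 53×0.12 = 6.36, 53×0.23 = 12.19, 53×0.22 = 11.66.
cat         O        E   (O−E)²/E
0          17    13.25     1.0613
1           6     9.54     1.3136
2           6     6.36     0.0204
3          12    12.19     0.0030
4          12    11.66     0.0099
Sum = 2.408

2.408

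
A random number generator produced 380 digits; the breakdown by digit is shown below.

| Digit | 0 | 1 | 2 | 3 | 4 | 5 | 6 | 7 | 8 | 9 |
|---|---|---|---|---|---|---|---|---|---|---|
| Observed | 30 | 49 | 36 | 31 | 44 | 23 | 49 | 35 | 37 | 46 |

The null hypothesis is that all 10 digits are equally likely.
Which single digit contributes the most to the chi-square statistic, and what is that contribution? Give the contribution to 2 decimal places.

Expected count for each of the 10 categories: 380/10 = 38.
0: (30 − 38)²/38 = 64/38 = 1.684
1: (49 − 38)²/38 = 121/38 = 3.184
2: (36 − 38)²/38 = 4/38 = 0.105
3: (31 − 38)²/38 = 49/38 = 1.289
4: (44 − 38)²/38 = 36/38 = 0.947
5: (23 − 38)²/38 = 225/38 = 5.921
6: (49 − 38)²/38 = 121/38 = 3.184
7: (35 − 38)²/38 = 9/38 = 0.237
8: (37 − 38)²/38 = 1/38 = 0.026
9: (46 − 38)²/38 = 64/38 = 1.684
The largest term is for 5: 5.92.

5, 5.92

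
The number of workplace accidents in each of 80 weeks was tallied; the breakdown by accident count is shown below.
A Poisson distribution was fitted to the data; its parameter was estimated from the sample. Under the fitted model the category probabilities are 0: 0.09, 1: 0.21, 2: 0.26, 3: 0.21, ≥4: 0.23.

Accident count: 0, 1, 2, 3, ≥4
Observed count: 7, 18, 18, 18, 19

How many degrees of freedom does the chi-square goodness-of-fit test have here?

3

There are k = 5 categories and 1 parameter estimated from the data, so df = 5 − 1 − 1 = 3.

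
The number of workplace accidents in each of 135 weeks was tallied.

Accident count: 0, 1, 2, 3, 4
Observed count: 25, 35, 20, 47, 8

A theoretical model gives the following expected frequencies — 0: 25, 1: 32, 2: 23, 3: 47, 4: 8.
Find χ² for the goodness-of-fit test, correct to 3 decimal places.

χ² = (25−25)²/25 + (35−32)²/32 + (20−23)²/23 + (47−47)²/47 + (8−8)²/8
   = 0.0000 + 0.2813 + 0.3913 + 0.0000 + 0.0000
Sum = 0.673

0.673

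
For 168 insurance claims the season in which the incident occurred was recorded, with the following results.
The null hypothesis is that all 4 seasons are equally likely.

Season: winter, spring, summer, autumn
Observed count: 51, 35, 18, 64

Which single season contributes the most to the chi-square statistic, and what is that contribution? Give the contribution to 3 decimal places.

summer, 13.714

Expected count for each of the 4 categories: 168/4 = 42.
χ² = (51−42)²/42 + (35−42)²/42 + (18−42)²/42 + (64−42)²/42
   = 1.9286 + 1.1667 + 13.7143 + 11.5238
The largest term is for summer: 13.714.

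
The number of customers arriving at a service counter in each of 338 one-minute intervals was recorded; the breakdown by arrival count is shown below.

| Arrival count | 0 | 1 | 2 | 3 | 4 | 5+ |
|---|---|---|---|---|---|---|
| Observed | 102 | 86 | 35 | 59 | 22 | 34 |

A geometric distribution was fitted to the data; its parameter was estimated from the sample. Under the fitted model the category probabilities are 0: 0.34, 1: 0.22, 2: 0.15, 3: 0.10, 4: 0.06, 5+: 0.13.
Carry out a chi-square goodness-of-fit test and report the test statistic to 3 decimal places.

Expected counts E_i = n·p_i: 338×0.34 = 114.92, 338×0.22 = 74.36, 338×0.15 = 50.7, 338×0.10 = 33.8, 338×0.06 = 20.28, 338×0.13 = 43.94.
χ² = (102−114.92)²/114.92 + (86−74.36)²/74.36 + (35−50.7)²/50.7 + (59−33.8)²/33.8 + (22−20.28)²/20.28 + (34−43.94)²/43.94
   = 1.4525 + 1.8221 + 4.8617 + 18.7882 + 0.1459 + 2.2486
Sum = 29.319

29.319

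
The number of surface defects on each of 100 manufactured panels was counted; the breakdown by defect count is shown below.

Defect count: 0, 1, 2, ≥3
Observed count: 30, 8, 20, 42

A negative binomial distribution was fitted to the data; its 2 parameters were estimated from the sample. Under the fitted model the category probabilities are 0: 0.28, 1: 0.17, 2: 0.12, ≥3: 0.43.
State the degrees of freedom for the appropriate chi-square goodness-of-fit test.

There are k = 4 categories and 2 parameters estimated from the data, so df = 4 − 1 − 2 = 1.

1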